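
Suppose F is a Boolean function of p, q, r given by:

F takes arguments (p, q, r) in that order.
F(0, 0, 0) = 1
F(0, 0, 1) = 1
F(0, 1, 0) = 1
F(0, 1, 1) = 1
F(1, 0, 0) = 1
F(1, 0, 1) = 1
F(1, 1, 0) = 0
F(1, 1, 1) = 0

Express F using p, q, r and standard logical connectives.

F(p, q, r) = ¬(((p ∧ q) ∧ ¬r) ∨ ((p ∧ q) ∧ r))

F is 0 on only 2 rows — (1,1,0), (1,1,1). Writing each as a minterm (p·q·¬r, p·q·r) and OR-ing them characterizes exactly where F=0, so F is the negation of that disjunction.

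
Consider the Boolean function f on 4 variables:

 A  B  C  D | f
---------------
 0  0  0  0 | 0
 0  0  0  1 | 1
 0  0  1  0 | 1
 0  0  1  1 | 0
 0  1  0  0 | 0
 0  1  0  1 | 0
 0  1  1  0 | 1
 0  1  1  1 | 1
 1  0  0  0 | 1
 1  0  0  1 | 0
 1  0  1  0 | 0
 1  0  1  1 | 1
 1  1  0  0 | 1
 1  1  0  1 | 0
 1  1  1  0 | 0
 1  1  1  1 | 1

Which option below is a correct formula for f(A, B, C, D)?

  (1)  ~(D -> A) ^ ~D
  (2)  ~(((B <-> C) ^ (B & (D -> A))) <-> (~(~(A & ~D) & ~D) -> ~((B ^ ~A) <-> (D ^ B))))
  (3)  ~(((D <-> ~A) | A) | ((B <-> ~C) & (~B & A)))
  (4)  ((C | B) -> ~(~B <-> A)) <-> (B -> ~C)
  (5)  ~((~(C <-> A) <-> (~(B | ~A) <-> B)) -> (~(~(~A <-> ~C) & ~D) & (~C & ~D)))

(1): at (0,0,0,0) it gives 1, but f = 0 — eliminated.
(3): at (0,0,0,0) it gives 1, but f = 0 — eliminated.
(4): at (0,0,0,0) it gives 1, but f = 0 — eliminated.
(5): at (0,0,0,1) it gives 0, but f = 1 — eliminated.
Only (2) survives; checking it on all 16 rows confirms it matches f.

2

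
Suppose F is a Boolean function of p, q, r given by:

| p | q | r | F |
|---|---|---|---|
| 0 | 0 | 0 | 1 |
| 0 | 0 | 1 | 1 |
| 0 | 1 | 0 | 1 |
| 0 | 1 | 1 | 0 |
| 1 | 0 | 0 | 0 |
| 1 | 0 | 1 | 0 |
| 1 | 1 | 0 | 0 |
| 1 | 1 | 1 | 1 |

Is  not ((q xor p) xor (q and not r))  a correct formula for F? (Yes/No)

Test each input against both F and the formula:
  p=0, q=0, r=0: formula gives 1, F = 1 ✓
  p=0, q=0, r=1: formula gives 1, F = 1 ✓
  p=0, q=1, r=0: formula gives 1, F = 1 ✓
  p=0, q=1, r=1: formula gives 0, F = 0 ✓
  p=1, q=0, r=0: formula gives 0, F = 0 ✓
  …and likewise for the remaining 3 rows.
Every row agrees, so the formula is equivalent.

Yes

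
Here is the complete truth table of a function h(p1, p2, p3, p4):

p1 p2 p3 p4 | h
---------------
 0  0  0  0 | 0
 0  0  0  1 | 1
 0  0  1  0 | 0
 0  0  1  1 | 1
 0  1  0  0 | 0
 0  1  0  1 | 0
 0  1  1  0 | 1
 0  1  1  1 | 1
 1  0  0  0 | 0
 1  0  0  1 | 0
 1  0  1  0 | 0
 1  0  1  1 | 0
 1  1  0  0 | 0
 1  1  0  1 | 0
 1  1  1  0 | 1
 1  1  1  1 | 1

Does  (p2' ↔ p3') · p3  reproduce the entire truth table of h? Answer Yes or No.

No

Evaluate (p2' ↔ p3') · p3 on each row and compare to h:
  p1=0, p2=0, p3=0, p4=0: formula gives 0, h = 0 ✓
  p1=0, p2=0, p3=0, p4=1: formula gives 0, but h = 1 ✗
A single disagreement suffices: at (0,0,0,1) they differ, so the formula does not compute h.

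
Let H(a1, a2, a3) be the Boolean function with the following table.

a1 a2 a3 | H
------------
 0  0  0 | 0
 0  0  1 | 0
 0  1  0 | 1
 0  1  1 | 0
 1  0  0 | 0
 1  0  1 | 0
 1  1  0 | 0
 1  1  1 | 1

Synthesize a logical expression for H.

H(a1, a2, a3) = ((~a1 & a2) & ~a3) | ((a1 & a2) & a3)

Collect the rows where H=1 — (0,1,0), (1,1,1) — and write one minterm per row: ¬a1·a2·¬a3, a1·a2·a3. Their union (logical OR) reproduces the table exactly.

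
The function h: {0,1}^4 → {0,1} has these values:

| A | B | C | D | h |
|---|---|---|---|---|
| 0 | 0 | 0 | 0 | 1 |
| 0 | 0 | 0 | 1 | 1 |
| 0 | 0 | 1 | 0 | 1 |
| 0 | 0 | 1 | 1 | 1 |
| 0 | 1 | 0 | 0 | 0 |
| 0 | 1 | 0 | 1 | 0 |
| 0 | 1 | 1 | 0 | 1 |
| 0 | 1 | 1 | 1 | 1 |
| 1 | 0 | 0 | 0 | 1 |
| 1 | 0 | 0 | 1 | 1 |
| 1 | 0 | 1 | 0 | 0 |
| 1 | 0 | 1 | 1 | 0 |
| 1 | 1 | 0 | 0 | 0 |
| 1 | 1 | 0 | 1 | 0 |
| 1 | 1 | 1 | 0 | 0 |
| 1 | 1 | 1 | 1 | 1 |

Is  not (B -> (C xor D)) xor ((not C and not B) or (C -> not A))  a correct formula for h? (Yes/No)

Check the formula against h row by row:
  A=0, B=0, C=0, D=0: formula gives 1, h = 1 ✓
  A=0, B=0, C=0, D=1: formula gives 1, h = 1 ✓
  A=0, B=0, C=1, D=0: formula gives 1, h = 1 ✓
  A=0, B=0, C=1, D=1: formula gives 1, h = 1 ✓
  …
  A=0, B=1, C=0, D=1: formula gives 1, but h = 0 ✗
A single disagreement suffices: at (0,1,0,1) they differ, so the formula does not compute h.

No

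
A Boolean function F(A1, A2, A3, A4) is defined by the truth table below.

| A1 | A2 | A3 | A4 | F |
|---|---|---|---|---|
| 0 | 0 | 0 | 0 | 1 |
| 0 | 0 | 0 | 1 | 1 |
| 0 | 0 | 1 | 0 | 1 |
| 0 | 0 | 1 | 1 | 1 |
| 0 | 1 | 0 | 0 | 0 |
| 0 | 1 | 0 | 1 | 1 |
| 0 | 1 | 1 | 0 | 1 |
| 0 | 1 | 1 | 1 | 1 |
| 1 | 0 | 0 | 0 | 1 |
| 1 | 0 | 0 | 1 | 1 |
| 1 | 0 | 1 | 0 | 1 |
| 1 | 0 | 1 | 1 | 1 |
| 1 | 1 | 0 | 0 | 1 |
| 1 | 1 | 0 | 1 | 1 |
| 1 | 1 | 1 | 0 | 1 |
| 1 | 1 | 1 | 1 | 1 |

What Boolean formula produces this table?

Only row (0,1,0,0) gives 0. So F is 1 everywhere except there — the complement of the minterm ¬A1·A2·¬A3·¬A4.

F(A1, A2, A3, A4) = NOT (((NOT A1 AND A2) AND NOT A3) AND NOT A4)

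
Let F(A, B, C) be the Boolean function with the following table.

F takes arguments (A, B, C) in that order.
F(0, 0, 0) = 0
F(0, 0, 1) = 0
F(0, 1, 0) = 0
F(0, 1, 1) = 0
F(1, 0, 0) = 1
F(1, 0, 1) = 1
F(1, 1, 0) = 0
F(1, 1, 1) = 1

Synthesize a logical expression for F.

F(A, B, C) = (((A AND NOT B) AND NOT C) OR ((A AND NOT B) AND C)) OR ((A AND B) AND C)

The 1-rows are (1,0,0), (1,0,1), (1,1,1). Each contributes one minterm — A·¬B·¬C; A·¬B·C; A·B·C — and their disjunction is a sum-of-products form of F.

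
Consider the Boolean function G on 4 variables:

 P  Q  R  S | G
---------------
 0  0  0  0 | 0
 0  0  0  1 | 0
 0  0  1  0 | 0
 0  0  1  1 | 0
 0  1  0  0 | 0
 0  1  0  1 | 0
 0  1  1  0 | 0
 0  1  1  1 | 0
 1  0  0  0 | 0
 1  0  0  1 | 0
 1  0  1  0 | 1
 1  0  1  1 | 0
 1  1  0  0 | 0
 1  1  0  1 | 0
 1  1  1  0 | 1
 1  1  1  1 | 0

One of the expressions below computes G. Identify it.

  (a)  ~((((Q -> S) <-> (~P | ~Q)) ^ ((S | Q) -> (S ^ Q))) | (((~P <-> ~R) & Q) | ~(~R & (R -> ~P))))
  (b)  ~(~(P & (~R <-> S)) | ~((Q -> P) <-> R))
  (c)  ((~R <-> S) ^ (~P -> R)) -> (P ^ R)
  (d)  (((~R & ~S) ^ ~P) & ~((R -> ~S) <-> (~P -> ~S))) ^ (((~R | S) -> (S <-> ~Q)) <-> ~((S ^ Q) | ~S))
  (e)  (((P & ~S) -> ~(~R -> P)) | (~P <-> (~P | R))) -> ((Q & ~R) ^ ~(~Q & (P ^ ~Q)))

b

(a) fails at (0,0,0,0): the formula yields 1, G is 0.
(c) fails at (0,0,0,0): the formula yields 1, G is 0.
(d) fails at (0,0,0,0): the formula yields 1, G is 0.
(e) fails at (0,1,1,0): the formula yields 1, G is 0.
That leaves (b). Evaluating it on every row reproduces the table of G exactly.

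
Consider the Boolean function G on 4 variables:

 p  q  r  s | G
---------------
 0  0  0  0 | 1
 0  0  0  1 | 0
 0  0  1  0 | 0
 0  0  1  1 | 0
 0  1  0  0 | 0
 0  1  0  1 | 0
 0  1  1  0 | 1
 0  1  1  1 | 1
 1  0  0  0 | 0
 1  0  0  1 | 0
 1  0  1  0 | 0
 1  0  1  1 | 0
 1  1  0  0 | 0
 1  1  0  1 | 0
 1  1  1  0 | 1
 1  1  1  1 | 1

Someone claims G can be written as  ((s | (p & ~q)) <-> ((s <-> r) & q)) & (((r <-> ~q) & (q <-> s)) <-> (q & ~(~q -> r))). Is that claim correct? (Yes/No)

Test each input against both G and the formula:
  p=0, q=0, r=0, s=0: formula gives 1, G = 1 ✓
  p=0, q=0, r=0, s=1: formula gives 0, G = 0 ✓
  p=0, q=0, r=1, s=0: formula gives 0, G = 0 ✓
  p=0, q=0, r=1, s=1: formula gives 0, G = 0 ✓
  … (the remaining 12 rows also agree.)
Every row agrees, so the formula is equivalent.

Yes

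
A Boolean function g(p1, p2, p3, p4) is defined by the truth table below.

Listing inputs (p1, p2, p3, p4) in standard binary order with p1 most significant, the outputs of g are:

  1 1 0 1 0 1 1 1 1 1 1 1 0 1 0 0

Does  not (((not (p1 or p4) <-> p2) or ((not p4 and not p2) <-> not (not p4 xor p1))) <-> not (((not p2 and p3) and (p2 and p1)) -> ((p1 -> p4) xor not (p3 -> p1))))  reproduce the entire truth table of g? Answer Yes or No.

Check the formula against g row by row:
  p1=0, p2=0, p3=0, p4=0: formula gives 0, but g = 1 ✗
Since they disagree at (0,0,0,0), the expression is not a correct formula for g.

No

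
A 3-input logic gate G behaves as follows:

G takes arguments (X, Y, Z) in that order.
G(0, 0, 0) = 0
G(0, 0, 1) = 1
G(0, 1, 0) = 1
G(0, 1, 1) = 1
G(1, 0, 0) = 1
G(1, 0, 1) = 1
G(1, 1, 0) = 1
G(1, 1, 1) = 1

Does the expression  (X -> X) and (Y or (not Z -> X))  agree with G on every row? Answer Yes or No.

Yes

Check the formula against G row by row:
  X=0, Y=0, Z=0: formula gives 0, G = 0 ✓
  X=0, Y=0, Z=1: formula gives 1, G = 1 ✓
  X=0, Y=1, Z=0: formula gives 1, G = 1 ✓
  X=0, Y=1, Z=1: formula gives 1, G = 1 ✓
  X=1, Y=0, Z=0: formula gives 1, G = 1 ✓
  … (the remaining 3 rows also agree.)
Every row agrees, so the formula is equivalent.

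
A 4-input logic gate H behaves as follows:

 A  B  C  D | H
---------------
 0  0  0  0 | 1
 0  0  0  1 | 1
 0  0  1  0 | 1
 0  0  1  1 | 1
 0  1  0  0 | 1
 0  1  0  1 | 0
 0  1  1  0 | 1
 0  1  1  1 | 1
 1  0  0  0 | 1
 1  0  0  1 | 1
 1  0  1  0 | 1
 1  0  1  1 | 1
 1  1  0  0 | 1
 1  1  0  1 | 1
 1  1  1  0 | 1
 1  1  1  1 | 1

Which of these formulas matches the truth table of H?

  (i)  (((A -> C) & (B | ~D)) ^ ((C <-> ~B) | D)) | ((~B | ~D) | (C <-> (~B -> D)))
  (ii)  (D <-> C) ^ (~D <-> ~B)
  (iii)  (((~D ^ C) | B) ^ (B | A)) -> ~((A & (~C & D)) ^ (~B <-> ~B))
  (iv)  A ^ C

i

(ii) disagrees with H on (0,0,0,0) (formula → 0, table → 1); rule it out.
(iii) disagrees with H on (0,0,0,0) (formula → 0, table → 1); rule it out.
(iv) disagrees with H on (0,0,0,0) (formula → 0, table → 1); rule it out.
That leaves (i). Evaluating it on every row reproduces the table of H exactly.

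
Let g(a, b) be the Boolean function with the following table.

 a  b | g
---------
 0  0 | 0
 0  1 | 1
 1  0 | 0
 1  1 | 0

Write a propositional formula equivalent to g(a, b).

1 only at (0,1): NOT a AND b.

g(a, b) = not a and b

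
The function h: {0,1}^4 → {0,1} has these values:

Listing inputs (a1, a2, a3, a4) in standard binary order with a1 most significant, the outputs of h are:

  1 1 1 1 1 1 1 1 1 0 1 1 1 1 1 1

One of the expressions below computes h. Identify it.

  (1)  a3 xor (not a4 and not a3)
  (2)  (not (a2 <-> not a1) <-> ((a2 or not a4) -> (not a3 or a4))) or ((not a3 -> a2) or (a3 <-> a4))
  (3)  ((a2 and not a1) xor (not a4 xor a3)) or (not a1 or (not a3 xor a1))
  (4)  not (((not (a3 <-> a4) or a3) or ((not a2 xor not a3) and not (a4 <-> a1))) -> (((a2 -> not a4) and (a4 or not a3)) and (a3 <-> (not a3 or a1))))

(1) fails at (0,0,0,1): the formula yields 0, h is 1.
(3) fails at (1,1,0,1): the formula yields 0, h is 1.
(4) fails at (0,0,0,0): the formula yields 0, h is 1.
(2) is the remaining candidate, and it agrees with h on all 16 inputs.

2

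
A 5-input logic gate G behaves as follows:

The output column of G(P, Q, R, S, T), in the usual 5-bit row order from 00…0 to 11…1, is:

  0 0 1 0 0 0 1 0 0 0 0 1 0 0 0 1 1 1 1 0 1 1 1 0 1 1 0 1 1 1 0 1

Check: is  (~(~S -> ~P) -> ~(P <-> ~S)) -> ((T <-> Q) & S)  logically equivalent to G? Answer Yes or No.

Yes

Check the formula against G row by row:
  P=0, Q=0, R=0, S=0, T=0: formula gives 0, G = 0 ✓
  P=0, Q=0, R=0, S=0, T=1: formula gives 0, G = 0 ✓
  P=0, Q=0, R=0, S=1, T=0: formula gives 1, G = 1 ✓
  P=0, Q=0, R=0, S=1, T=1: formula gives 0, G = 0 ✓
  … (the remaining 28 rows also agree.)
No disagreement on any input; they are logically equivalent.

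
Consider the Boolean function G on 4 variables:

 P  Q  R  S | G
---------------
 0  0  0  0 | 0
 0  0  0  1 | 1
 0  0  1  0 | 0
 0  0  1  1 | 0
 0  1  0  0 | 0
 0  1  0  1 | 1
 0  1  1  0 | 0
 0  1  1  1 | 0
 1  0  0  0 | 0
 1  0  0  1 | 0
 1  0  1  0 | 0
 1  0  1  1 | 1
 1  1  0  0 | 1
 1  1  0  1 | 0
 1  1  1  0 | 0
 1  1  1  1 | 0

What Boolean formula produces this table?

G(P, Q, R, S) = (((((~P & ~Q) & ~R) & S) | (((~P & Q) & ~R) & S)) | (((P & ~Q) & R) & S)) | (((P & Q) & ~R) & ~S)

Collect the rows where G=1 — (0,0,0,1), (0,1,0,1), (1,0,1,1), (1,1,0,0) — and write one minterm per row: ¬P·¬Q·¬R·S, ¬P·Q·¬R·S, P·¬Q·R·S, P·Q·¬R·¬S. Their union (logical OR) reproduces the table exactly.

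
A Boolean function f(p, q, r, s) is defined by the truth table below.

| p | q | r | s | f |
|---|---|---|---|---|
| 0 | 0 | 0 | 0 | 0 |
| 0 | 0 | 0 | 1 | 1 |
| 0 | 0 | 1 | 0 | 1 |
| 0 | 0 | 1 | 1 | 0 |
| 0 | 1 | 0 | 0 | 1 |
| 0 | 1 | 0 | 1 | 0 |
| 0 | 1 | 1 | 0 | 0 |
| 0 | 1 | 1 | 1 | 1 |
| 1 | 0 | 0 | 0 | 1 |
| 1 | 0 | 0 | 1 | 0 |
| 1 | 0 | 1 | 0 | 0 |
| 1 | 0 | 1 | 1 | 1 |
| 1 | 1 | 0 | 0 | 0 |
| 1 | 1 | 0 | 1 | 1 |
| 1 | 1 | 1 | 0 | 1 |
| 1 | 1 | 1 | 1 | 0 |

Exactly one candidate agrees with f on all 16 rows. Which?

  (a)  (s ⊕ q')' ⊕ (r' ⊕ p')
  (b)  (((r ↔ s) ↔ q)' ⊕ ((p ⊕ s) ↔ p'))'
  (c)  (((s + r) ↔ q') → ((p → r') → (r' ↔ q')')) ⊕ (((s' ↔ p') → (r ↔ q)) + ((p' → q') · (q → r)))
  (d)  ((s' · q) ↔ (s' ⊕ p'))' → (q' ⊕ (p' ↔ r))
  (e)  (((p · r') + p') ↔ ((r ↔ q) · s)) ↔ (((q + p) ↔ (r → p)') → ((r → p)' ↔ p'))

(b) disagrees with f on (0,0,0,1) (formula → 0, table → 1); rule it out.
(c) disagrees with f on (0,0,1,0) (formula → 0, table → 1); rule it out.
(d) disagrees with f on (0,0,0,0) (formula → 1, table → 0); rule it out.
(e) disagrees with f on (0,0,0,0) (formula → 1, table → 0); rule it out.
Only (a) survives; checking it on all 16 rows confirms it matches f.

a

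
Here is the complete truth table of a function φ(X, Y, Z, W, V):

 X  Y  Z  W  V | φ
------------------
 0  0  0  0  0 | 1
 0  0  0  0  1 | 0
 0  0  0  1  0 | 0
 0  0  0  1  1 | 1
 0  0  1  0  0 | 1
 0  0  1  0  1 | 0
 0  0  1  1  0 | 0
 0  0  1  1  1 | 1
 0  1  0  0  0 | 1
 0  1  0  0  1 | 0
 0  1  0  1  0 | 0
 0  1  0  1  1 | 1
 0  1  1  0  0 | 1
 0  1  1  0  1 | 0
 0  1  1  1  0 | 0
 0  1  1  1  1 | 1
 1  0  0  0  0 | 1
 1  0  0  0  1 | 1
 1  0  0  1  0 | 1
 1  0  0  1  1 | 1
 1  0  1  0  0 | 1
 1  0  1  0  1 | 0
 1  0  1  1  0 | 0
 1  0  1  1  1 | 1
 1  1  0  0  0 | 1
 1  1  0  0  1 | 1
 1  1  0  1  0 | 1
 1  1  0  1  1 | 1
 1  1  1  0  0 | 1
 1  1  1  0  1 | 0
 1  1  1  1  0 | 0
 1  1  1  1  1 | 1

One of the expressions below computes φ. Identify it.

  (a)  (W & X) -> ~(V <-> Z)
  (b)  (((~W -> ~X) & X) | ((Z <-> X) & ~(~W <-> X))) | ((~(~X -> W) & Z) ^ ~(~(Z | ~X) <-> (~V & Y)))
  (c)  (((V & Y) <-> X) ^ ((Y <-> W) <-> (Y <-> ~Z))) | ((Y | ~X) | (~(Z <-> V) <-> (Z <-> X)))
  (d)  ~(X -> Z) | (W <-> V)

d

(a): at (0,0,0,0,1) it gives 1, but φ = 0 — eliminated.
(b): at (0,0,0,0,1) it gives 1, but φ = 0 — eliminated.
(c): at (0,0,0,0,1) it gives 1, but φ = 0 — eliminated.
That leaves (d). Evaluating it on every row reproduces the table of φ exactly.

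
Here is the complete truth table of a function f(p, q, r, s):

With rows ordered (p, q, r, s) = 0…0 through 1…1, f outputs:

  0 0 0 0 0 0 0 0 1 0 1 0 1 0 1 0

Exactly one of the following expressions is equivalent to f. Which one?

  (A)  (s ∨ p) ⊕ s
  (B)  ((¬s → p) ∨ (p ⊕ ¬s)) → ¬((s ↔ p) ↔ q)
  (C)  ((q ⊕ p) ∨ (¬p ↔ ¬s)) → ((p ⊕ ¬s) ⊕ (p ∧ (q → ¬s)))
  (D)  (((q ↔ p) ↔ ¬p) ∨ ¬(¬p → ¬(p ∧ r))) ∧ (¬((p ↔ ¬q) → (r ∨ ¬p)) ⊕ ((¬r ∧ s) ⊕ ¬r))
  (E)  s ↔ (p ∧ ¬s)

A

(B) fails at (0,0,0,0): the formula yields 1, f is 0.
(C) fails at (0,0,0,0): the formula yields 1, f is 0.
(D) fails at (0,0,0,0): the formula yields 1, f is 0.
(E) fails at (0,0,0,0): the formula yields 1, f is 0.
(A) is the remaining candidate, and it agrees with f on all 16 inputs.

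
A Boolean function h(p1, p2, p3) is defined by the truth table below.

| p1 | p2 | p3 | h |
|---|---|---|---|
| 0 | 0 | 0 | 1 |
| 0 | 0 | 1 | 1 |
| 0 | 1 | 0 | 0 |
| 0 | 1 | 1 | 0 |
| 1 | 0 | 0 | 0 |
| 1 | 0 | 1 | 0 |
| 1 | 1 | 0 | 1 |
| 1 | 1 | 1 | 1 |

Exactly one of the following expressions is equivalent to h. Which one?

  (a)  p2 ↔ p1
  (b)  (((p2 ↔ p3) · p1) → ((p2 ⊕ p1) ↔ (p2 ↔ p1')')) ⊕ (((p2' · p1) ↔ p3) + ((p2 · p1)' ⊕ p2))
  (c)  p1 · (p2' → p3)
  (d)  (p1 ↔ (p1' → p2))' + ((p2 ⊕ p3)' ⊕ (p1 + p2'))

(b): at (0,0,0) it gives 0, but h = 1 — eliminated.
(c): at (0,0,0) it gives 0, but h = 1 — eliminated.
(d): at (0,0,0) it gives 0, but h = 1 — eliminated.
That leaves (a). Evaluating it on every row reproduces the table of h exactly.

a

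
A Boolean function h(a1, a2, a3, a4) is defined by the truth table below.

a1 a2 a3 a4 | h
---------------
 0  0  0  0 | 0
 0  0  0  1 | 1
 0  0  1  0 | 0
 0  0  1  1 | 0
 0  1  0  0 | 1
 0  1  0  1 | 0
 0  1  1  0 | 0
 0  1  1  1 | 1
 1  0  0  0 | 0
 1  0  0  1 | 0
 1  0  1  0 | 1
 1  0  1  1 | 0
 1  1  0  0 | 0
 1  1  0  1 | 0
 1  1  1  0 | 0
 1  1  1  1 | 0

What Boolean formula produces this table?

The 1-rows are (0,0,0,1), (0,1,0,0), (0,1,1,1), (1,0,1,0). Each contributes one minterm — ¬a1·¬a2·¬a3·a4; ¬a1·a2·¬a3·¬a4; ¬a1·a2·a3·a4; a1·¬a2·a3·¬a4 — and their disjunction is a sum-of-products form of h.

h(a1, a2, a3, a4) = (((((¬a1 ∧ ¬a2) ∧ ¬a3) ∧ a4) ∨ (((¬a1 ∧ a2) ∧ ¬a3) ∧ ¬a4)) ∨ (((¬a1 ∧ a2) ∧ a3) ∧ a4)) ∨ (((a1 ∧ ¬a2) ∧ a3) ∧ ¬a4)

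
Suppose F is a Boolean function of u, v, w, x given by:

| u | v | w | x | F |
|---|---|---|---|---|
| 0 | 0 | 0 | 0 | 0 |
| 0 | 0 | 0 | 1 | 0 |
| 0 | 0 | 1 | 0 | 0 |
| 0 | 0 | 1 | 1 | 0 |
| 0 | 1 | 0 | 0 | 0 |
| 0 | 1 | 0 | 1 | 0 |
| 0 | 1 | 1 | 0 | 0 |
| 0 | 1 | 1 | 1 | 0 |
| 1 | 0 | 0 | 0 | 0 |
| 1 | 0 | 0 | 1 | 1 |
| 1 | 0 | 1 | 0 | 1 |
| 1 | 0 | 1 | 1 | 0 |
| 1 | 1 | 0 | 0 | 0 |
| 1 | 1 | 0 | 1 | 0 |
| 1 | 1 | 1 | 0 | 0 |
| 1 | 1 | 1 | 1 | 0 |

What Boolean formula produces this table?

F(u, v, w, x) = (((u AND NOT v) AND NOT w) AND x) OR (((u AND NOT v) AND w) AND NOT x)

F=1 on 2 inputs: (1,0,0,1), (1,0,1,0). Reading each as a conjunction of literals (u·¬v·¬w·x, u·¬v·w·¬x) and taking the OR gives the canonical DNF.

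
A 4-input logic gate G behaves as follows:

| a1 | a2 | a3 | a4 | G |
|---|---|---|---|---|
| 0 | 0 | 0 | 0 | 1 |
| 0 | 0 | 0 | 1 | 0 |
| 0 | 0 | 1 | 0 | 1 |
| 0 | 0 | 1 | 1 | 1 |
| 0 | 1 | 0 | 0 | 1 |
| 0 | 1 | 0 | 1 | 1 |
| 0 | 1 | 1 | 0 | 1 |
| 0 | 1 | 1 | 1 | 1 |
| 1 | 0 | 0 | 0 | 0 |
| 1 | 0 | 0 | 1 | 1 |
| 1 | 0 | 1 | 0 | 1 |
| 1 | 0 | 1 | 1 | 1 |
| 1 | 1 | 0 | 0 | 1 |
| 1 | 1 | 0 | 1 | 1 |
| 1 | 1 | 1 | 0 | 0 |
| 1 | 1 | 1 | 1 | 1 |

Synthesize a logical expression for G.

G(a1, a2, a3, a4) = ~(((((~a1 & ~a2) & ~a3) & a4) | (((a1 & ~a2) & ~a3) & ~a4)) | (((a1 & a2) & a3) & ~a4))

G is 0 on only 3 rows — (0,0,0,1), (1,0,0,0), (1,1,1,0). Writing each as a minterm (¬a1·¬a2·¬a3·a4, a1·¬a2·¬a3·¬a4, a1·a2·a3·¬a4) and OR-ing them characterizes exactly where G=0, so G is the negation of that disjunction.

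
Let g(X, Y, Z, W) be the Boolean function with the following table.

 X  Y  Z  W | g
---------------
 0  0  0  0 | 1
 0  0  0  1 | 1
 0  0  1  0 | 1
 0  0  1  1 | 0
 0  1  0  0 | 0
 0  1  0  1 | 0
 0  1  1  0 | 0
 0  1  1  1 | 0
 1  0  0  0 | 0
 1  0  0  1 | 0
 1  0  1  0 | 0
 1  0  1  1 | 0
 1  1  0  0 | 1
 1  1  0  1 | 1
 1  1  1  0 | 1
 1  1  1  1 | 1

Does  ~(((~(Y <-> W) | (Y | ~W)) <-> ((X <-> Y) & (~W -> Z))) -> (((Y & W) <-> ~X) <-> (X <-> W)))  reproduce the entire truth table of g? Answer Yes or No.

Test each input against both g and the formula:
  X=0, Y=0, Z=0, W=0: formula gives 0, but g = 1 ✗
Row (0,0,0,0) is a counterexample, so the formula is not equivalent to g.

No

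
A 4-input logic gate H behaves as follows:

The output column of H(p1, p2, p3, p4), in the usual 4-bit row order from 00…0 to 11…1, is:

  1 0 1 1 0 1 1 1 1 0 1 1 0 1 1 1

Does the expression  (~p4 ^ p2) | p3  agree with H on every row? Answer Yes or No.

Yes

Check the formula against H row by row:
  p1=0, p2=0, p3=0, p4=0: formula gives 1, H = 1 ✓
  p1=0, p2=0, p3=0, p4=1: formula gives 0, H = 0 ✓
  p1=0, p2=0, p3=1, p4=0: formula gives 1, H = 1 ✓
  p1=0, p2=0, p3=1, p4=1: formula gives 1, H = 1 ✓
  …and likewise for the remaining 12 rows.
Every row agrees, so the formula is equivalent.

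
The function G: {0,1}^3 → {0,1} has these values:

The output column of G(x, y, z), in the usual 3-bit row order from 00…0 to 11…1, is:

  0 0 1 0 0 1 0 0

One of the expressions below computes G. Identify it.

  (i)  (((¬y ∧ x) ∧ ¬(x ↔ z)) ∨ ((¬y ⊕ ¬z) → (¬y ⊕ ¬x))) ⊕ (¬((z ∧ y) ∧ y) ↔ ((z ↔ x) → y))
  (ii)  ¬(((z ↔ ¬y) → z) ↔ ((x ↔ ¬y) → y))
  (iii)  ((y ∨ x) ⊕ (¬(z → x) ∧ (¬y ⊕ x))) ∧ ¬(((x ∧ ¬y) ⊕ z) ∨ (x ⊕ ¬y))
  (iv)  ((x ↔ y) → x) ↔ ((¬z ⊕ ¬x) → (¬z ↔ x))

(i): at (0,0,0) it gives 1, but G = 0 — eliminated.
(ii): at (1,0,0) it gives 1, but G = 0 — eliminated.
(iv): at (0,1,1) it gives 1, but G = 0 — eliminated.
That leaves (iii). Evaluating it on every row reproduces the table of G exactly.

iii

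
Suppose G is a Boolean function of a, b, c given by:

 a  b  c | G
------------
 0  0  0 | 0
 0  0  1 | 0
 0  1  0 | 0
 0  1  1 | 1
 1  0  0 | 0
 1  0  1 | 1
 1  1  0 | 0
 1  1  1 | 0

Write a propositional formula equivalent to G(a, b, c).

Collect the rows where G=1 — (0,1,1), (1,0,1) — and write one minterm per row: ¬a·b·c, a·¬b·c. Their union (logical OR) reproduces the table exactly.

G(a, b, c) = ((~a & b) & c) | ((a & ~b) & c)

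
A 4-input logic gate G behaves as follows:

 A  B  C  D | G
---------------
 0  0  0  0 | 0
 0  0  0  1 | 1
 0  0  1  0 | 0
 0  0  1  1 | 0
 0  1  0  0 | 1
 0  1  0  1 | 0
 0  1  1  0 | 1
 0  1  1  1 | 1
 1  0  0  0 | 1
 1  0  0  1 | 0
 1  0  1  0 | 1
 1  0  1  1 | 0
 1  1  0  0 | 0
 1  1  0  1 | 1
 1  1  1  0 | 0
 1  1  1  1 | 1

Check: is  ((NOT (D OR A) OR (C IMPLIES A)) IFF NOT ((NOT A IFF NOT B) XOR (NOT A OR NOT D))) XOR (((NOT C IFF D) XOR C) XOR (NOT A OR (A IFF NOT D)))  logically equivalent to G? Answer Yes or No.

Evaluate ((NOT (D OR A) OR (C IMPLIES A)) IFF NOT ((NOT A IFF NOT B) XOR (NOT A OR NOT D))) XOR (((NOT C IFF D) XOR C) XOR (NOT A OR (A IFF NOT D))) on each row and compare to G:
  A=0, B=0, C=0, D=0: formula gives 0, G = 0 ✓
  A=0, B=0, C=0, D=1: formula gives 1, G = 1 ✓
  A=0, B=0, C=1, D=0: formula gives 0, G = 0 ✓
  A=0, B=0, C=1, D=1: formula gives 0, G = 0 ✓
  …and likewise for the remaining 12 rows.
No disagreement on any input; they are logically equivalent.

Yes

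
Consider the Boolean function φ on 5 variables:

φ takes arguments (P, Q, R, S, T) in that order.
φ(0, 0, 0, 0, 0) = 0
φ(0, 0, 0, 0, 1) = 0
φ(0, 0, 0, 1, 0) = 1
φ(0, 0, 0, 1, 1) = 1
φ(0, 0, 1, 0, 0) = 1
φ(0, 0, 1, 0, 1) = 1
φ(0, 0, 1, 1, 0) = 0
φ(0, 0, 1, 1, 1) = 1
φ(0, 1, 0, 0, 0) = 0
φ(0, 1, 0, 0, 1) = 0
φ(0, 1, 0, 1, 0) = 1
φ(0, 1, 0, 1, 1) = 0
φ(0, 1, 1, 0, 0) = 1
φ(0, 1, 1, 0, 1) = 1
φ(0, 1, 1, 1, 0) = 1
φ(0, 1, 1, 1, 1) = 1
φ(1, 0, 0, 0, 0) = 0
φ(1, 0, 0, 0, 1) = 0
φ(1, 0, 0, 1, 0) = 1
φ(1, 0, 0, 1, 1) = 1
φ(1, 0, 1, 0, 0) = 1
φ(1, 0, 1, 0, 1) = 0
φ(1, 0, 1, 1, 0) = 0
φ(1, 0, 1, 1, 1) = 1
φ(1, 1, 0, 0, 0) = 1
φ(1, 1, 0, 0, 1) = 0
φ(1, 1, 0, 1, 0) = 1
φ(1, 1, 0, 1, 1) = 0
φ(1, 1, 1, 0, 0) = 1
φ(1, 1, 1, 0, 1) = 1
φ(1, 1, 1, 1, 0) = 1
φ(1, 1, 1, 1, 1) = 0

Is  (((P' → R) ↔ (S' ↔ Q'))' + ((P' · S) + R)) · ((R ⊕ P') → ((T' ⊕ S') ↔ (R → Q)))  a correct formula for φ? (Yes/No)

No

Test each input against both φ and the formula:
  P=0, Q=0, R=0, S=0, T=0: formula gives 0, φ = 0 ✓
  P=0, Q=0, R=0, S=0, T=1: formula gives 1, but φ = 0 ✗
Since they disagree at (0,0,0,0,1), the expression is not a correct formula for φ.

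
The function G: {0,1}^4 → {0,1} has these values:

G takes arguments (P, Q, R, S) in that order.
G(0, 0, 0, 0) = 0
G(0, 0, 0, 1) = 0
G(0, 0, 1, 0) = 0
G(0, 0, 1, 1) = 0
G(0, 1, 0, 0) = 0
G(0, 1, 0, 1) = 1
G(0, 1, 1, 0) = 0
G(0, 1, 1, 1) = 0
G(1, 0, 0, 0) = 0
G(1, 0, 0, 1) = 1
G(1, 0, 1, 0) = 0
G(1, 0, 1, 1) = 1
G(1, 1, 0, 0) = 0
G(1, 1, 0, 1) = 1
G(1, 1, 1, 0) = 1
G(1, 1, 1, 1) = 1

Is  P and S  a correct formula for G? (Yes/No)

Check the formula against G row by row:
  P=0, Q=0, R=0, S=0: formula gives 0, G = 0 ✓
  P=0, Q=0, R=0, S=1: formula gives 0, G = 0 ✓
  P=0, Q=0, R=1, S=0: formula gives 0, G = 0 ✓
  P=0, Q=0, R=1, S=1: formula gives 0, G = 0 ✓
  …
  P=0, Q=1, R=0, S=1: formula gives 0, but G = 1 ✗
Row (0,1,0,1) is a counterexample, so the formula is not equivalent to G.

No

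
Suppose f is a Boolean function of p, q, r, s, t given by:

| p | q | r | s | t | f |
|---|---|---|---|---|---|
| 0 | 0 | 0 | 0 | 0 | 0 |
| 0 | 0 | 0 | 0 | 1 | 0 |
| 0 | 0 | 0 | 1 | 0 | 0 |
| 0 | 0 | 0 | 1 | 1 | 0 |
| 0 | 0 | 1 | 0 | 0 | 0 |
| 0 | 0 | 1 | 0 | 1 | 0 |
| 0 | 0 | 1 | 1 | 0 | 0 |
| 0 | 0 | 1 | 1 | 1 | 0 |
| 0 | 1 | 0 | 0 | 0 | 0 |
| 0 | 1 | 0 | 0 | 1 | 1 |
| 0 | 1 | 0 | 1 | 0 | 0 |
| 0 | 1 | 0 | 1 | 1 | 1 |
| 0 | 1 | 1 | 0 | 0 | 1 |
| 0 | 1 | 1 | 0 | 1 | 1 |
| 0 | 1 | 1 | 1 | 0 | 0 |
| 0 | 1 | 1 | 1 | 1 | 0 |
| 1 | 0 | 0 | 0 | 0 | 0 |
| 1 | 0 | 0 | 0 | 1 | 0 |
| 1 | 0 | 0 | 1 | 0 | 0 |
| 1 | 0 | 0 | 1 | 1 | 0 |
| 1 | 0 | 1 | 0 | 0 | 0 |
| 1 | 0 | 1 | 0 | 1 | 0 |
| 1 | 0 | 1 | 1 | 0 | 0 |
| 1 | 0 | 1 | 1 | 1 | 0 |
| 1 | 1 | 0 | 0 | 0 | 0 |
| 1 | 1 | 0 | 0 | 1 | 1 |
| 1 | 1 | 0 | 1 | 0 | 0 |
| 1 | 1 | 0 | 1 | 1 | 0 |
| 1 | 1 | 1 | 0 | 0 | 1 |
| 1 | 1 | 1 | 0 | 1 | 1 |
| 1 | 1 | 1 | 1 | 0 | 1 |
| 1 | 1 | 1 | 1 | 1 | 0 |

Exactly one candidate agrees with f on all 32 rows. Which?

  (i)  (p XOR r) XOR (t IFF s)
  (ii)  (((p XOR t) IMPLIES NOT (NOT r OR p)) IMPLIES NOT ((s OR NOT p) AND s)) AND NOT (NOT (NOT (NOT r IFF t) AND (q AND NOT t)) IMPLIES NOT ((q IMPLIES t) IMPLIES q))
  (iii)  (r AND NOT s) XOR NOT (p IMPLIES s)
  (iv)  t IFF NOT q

(i) disagrees with f on (0,0,0,0,0) (formula → 1, table → 0); rule it out.
(iii) disagrees with f on (0,0,1,0,0) (formula → 1, table → 0); rule it out.
(iv) disagrees with f on (0,0,0,0,1) (formula → 1, table → 0); rule it out.
That leaves (ii). Evaluating it on every row reproduces the table of f exactly.

ii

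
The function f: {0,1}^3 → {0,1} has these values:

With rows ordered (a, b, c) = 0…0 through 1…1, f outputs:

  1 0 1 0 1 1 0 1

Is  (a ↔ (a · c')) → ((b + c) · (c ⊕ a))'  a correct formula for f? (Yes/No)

Yes

Check the formula against f row by row:
  a=0, b=0, c=0: formula gives 1, f = 1 ✓
  a=0, b=0, c=1: formula gives 0, f = 0 ✓
  a=0, b=1, c=0: formula gives 1, f = 1 ✓
  a=0, b=1, c=1: formula gives 0, f = 0 ✓
  a=1, b=0, c=0: formula gives 1, f = 1 ✓
  …and likewise for the remaining 3 rows.
All 8 rows match — the expression computes f exactly.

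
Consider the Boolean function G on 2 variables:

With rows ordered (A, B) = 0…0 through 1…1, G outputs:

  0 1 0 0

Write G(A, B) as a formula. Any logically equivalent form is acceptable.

G(A, B) = A' · B

1 only at (0,1): NOT A AND B.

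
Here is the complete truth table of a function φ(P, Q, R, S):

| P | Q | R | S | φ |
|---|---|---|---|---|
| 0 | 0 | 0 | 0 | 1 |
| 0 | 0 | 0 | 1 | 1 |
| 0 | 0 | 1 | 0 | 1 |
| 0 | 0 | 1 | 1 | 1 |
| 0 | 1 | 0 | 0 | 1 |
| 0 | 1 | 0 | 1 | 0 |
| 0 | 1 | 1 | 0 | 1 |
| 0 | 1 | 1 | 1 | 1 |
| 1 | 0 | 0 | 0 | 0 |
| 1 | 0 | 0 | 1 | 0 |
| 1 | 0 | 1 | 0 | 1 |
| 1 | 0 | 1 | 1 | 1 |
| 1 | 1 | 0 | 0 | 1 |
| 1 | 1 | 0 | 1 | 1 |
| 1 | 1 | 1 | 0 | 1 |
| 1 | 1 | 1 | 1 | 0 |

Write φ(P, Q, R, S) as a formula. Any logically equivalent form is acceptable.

φ(P, Q, R, S) = ((((((P' · Q) · R') · S) + (((P · Q') · R') · S')) + (((P · Q') · R') · S)) + (((P · Q) · R) · S))'

φ is 0 on only 4 rows — (0,1,0,1), (1,0,0,0), (1,0,0,1), (1,1,1,1). Writing each as a minterm (¬P·Q·¬R·S, P·¬Q·¬R·¬S, P·¬Q·¬R·S, P·Q·R·S) and OR-ing them characterizes exactly where φ=0, so φ is the negation of that disjunction.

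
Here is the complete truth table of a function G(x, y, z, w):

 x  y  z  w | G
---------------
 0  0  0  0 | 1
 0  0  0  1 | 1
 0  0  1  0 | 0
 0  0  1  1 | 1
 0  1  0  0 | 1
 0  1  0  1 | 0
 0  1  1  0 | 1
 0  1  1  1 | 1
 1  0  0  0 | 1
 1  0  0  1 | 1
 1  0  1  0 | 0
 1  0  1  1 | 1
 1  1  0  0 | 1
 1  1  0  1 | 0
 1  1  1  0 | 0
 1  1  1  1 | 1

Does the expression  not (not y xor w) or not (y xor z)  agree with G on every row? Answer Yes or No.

No

Evaluate not (not y xor w) or not (y xor z) on each row and compare to G:
  x=0, y=0, z=0, w=0: formula gives 1, G = 1 ✓
  x=0, y=0, z=0, w=1: formula gives 1, G = 1 ✓
  x=0, y=0, z=1, w=0: formula gives 0, G = 0 ✓
  x=0, y=0, z=1, w=1: formula gives 1, G = 1 ✓
  …
  x=1, y=1, z=1, w=0: formula gives 1, but G = 0 ✗
Row (1,1,1,0) is a counterexample, so the formula is not equivalent to G.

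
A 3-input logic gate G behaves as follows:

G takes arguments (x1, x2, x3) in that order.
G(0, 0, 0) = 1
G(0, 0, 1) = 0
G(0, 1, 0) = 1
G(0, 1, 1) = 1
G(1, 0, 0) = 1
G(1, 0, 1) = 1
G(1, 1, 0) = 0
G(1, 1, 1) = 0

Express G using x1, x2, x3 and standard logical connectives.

G is 0 on only 3 rows — (0,0,1), (1,1,0), (1,1,1). Writing each as a minterm (¬x1·¬x2·x3, x1·x2·¬x3, x1·x2·x3) and OR-ing them characterizes exactly where G=0, so G is the negation of that disjunction.

G(x1, x2, x3) = NOT ((((NOT x1 AND NOT x2) AND x3) OR ((x1 AND x2) AND NOT x3)) OR ((x1 AND x2) AND x3))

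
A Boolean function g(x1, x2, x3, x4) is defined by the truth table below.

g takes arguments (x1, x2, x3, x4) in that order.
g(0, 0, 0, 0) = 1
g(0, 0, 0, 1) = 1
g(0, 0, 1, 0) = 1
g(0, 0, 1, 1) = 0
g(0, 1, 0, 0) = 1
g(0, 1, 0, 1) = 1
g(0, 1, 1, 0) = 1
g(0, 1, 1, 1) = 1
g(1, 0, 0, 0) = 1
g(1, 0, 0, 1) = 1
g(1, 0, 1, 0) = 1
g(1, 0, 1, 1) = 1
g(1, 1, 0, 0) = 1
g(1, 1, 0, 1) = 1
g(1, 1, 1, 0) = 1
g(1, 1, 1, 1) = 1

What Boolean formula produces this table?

Only row (0,0,1,1) gives 0. So g is 1 everywhere except there — the complement of the minterm ¬x1·¬x2·x3·x4.

g(x1, x2, x3, x4) = NOT (((NOT x1 AND NOT x2) AND x3) AND x4)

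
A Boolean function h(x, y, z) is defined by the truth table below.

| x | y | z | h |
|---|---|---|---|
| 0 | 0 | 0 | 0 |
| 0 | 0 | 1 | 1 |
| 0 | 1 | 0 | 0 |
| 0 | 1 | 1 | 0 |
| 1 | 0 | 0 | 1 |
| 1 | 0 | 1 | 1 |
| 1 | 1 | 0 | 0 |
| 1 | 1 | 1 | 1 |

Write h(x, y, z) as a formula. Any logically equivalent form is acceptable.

The 1-rows are (0,0,1), (1,0,0), (1,0,1), (1,1,1). Each contributes one minterm — ¬x·¬y·z; x·¬y·¬z; x·¬y·z; x·y·z — and their disjunction is a sum-of-products form of h.

h(x, y, z) = ((((¬x ∧ ¬y) ∧ z) ∨ ((x ∧ ¬y) ∧ ¬z)) ∨ ((x ∧ ¬y) ∧ z)) ∨ ((x ∧ y) ∧ z)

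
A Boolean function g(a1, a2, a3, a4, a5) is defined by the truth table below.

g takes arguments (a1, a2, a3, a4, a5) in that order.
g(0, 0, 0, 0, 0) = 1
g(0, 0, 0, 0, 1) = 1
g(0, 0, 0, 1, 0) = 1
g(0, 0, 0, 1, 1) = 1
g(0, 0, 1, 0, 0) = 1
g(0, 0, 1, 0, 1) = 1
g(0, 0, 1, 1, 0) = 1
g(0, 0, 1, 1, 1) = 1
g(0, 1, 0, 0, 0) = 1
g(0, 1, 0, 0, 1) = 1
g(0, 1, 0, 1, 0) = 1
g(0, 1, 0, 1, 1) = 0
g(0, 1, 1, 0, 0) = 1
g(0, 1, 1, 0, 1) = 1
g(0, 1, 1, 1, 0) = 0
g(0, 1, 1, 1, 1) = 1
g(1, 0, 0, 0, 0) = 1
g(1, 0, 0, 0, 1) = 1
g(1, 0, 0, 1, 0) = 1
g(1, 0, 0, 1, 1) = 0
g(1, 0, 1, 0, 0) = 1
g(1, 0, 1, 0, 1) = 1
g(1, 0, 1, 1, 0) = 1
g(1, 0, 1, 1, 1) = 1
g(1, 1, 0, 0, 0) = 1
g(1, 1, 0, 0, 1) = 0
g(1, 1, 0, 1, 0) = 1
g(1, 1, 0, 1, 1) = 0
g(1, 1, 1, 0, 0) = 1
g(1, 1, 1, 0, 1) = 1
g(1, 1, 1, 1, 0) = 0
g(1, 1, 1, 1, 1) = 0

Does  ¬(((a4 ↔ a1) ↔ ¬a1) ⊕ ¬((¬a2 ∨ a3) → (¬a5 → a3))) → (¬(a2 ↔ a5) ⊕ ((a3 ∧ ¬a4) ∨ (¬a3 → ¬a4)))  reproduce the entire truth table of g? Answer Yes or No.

Evaluate ¬(((a4 ↔ a1) ↔ ¬a1) ⊕ ¬((¬a2 ∨ a3) → (¬a5 → a3))) → (¬(a2 ↔ a5) ⊕ ((a3 ∧ ¬a4) ∨ (¬a3 → ¬a4))) on each row and compare to g:
  a1=0, a2=0, a3=0, a4=0, a5=0: formula gives 1, g = 1 ✓
  a1=0, a2=0, a3=0, a4=0, a5=1: formula gives 1, g = 1 ✓
  a1=0, a2=0, a3=0, a4=1, a5=0: formula gives 1, g = 1 ✓
  a1=0, a2=0, a3=0, a4=1, a5=1: formula gives 1, g = 1 ✓
  …
  a1=0, a2=0, a3=1, a4=1, a5=1: formula gives 0, but g = 1 ✗
A single disagreement suffices: at (0,0,1,1,1) they differ, so the formula does not compute g.

No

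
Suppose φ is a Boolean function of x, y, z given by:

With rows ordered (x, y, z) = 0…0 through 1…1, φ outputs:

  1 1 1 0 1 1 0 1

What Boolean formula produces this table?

φ(x, y, z) = (((x' · y) · z) + ((x · y) · z'))'

There are just 2 zero rows: (0,1,1), (1,1,0). Their minterms are ¬x·y·z, x·y·¬z; the OR of those covers precisely the 0-outputs, and negating it yields φ.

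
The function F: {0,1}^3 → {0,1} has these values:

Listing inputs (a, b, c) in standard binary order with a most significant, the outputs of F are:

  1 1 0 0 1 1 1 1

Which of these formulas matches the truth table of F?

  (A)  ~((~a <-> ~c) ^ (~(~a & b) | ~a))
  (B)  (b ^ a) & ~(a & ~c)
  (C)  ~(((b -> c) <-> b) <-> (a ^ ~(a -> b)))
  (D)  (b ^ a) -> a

D

(A): at (0,0,1) it gives 0, but F = 1 — eliminated.
(B): at (0,0,0) it gives 0, but F = 1 — eliminated.
(C): at (0,0,0) it gives 0, but F = 1 — eliminated.
(D) is the remaining candidate, and it agrees with F on all 8 inputs.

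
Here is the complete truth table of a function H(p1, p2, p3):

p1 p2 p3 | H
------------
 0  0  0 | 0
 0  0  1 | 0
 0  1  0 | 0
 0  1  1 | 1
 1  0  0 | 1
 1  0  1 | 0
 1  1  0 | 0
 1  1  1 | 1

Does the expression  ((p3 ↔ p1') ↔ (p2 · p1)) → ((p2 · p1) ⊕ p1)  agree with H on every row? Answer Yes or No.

Evaluate ((p3 ↔ p1') ↔ (p2 · p1)) → ((p2 · p1) ⊕ p1) on each row and compare to H:
  p1=0, p2=0, p3=0: formula gives 0, H = 0 ✓
  p1=0, p2=0, p3=1: formula gives 1, but H = 0 ✗
Row (0,0,1) is a counterexample, so the formula is not equivalent to H.

No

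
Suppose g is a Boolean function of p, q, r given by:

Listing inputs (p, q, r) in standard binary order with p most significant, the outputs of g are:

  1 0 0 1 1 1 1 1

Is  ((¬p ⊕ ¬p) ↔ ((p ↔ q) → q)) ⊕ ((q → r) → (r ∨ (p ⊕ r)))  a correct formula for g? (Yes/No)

Evaluate ((¬p ⊕ ¬p) ↔ ((p ↔ q) → q)) ⊕ ((q → r) → (r ∨ (p ⊕ r))) on each row and compare to g:
  p=0, q=0, r=0: formula gives 1, g = 1 ✓
  p=0, q=0, r=1: formula gives 0, g = 0 ✓
  p=0, q=1, r=0: formula gives 1, but g = 0 ✗
A single disagreement suffices: at (0,1,0) they differ, so the formula does not compute g.

No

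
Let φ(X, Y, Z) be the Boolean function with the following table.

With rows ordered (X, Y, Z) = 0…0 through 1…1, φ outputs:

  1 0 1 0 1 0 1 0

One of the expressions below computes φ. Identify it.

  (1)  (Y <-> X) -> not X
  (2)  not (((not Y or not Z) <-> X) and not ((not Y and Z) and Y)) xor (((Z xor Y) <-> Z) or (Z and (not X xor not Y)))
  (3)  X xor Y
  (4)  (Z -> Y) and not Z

(1): at (0,0,1) it gives 1, but φ = 0 — eliminated.
(2): at (0,0,0) it gives 0, but φ = 1 — eliminated.
(3): at (0,0,0) it gives 0, but φ = 1 — eliminated.
Only (4) survives; checking it on all 8 rows confirms it matches φ.

4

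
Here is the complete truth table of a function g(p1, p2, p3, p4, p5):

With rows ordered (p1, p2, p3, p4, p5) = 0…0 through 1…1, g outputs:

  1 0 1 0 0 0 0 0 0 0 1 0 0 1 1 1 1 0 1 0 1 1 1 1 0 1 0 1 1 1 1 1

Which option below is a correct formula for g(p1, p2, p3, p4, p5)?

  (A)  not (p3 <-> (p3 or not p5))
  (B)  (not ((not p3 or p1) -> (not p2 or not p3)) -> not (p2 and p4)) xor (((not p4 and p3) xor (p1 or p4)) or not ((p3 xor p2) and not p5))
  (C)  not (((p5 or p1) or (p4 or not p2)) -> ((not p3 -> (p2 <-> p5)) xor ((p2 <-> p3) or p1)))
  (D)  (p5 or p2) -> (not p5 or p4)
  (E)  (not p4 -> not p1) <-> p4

(A) fails at (0,1,0,0,0): the formula yields 1, g is 0.
(B) fails at (0,0,0,0,0): the formula yields 0, g is 1.
(D) fails at (0,0,0,1,1): the formula yields 1, g is 0.
(E) fails at (0,0,0,0,0): the formula yields 0, g is 1.
Only (C) survives; checking it on all 32 rows confirms it matches g.

C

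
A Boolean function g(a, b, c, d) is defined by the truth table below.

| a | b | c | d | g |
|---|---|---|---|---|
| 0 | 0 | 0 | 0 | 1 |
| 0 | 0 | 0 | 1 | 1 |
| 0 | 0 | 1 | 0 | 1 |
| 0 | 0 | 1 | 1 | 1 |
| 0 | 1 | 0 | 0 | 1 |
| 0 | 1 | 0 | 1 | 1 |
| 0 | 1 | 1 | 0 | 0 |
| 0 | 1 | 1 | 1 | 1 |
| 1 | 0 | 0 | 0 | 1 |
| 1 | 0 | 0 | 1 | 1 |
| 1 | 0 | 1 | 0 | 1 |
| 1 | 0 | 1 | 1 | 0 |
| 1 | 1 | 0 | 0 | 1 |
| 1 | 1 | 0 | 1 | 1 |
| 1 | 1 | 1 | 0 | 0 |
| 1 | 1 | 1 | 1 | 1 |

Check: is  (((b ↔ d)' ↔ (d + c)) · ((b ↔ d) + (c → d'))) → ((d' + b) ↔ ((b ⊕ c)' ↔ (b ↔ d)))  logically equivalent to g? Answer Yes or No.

Test each input against both g and the formula:
  a=0, b=0, c=0, d=0: formula gives 1, g = 1 ✓
  a=0, b=0, c=0, d=1: formula gives 1, g = 1 ✓
  a=0, b=0, c=1, d=0: formula gives 1, g = 1 ✓
  a=0, b=0, c=1, d=1: formula gives 1, g = 1 ✓
  …
  a=1, b=0, c=1, d=1: formula gives 1, but g = 0 ✗
Row (1,0,1,1) is a counterexample, so the formula is not equivalent to g.

No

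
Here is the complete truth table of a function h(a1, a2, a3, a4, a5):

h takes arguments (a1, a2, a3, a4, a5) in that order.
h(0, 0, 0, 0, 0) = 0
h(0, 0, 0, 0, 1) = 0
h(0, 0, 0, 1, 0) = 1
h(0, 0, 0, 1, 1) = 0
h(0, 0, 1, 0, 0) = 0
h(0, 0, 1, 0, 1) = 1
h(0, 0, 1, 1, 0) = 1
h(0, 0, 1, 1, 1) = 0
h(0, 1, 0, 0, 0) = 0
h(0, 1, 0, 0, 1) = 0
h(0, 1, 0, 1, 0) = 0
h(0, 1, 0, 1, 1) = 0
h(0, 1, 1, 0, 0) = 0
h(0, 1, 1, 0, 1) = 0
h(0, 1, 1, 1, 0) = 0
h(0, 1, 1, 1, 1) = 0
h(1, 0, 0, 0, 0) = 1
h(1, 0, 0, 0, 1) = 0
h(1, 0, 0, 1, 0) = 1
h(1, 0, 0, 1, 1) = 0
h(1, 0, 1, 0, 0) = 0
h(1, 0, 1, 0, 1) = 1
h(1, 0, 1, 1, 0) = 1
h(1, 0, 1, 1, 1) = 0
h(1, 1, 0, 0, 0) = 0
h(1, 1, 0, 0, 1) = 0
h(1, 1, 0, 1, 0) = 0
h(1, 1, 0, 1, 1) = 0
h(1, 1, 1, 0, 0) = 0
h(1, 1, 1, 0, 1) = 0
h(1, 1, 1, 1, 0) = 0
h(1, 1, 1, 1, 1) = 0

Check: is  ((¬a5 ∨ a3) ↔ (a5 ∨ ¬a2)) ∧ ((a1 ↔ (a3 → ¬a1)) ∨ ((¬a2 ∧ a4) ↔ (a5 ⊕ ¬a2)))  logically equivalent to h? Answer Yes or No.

Yes

Test each input against both h and the formula:
  a1=0, a2=0, a3=0, a4=0, a5=0: formula gives 0, h = 0 ✓
  a1=0, a2=0, a3=0, a4=0, a5=1: formula gives 0, h = 0 ✓
  a1=0, a2=0, a3=0, a4=1, a5=0: formula gives 1, h = 1 ✓
  a1=0, a2=0, a3=0, a4=1, a5=1: formula gives 0, h = 0 ✓
  … (the remaining 28 rows also agree.)
All 32 rows match — the expression computes h exactly.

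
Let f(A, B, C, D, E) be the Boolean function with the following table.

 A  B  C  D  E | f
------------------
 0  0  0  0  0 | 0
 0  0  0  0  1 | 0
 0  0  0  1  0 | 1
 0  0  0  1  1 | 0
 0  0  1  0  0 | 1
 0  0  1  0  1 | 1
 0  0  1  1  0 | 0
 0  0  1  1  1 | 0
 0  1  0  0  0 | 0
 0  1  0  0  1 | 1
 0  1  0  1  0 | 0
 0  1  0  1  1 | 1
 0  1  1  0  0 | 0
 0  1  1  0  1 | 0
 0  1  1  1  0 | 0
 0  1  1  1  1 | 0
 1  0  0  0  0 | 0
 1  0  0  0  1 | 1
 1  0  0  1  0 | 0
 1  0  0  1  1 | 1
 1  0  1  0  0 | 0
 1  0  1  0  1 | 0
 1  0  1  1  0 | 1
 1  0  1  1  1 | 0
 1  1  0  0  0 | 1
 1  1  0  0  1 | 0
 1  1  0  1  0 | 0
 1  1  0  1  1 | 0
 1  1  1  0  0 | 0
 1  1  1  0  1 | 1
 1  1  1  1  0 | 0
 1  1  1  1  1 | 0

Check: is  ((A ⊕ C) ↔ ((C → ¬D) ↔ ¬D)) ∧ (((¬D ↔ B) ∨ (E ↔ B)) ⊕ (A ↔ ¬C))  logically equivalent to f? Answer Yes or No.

No

Check the formula against f row by row:
  A=0, B=0, C=0, D=0, E=0: formula gives 0, f = 0 ✓
  A=0, B=0, C=0, D=0, E=1: formula gives 0, f = 0 ✓
  A=0, B=0, C=0, D=1, E=0: formula gives 1, f = 1 ✓
  A=0, B=0, C=0, D=1, E=1: formula gives 1, but f = 0 ✗
Row (0,0,0,1,1) is a counterexample, so the formula is not equivalent to f.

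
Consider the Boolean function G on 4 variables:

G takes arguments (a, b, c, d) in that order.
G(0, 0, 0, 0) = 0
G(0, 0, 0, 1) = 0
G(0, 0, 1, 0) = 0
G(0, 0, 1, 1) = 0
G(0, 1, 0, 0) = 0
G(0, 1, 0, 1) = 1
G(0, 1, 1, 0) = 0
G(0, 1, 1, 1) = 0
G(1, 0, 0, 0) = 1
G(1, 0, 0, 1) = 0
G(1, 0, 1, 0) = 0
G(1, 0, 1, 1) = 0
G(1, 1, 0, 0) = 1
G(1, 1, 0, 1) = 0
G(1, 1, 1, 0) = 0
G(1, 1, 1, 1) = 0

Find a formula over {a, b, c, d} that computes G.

G(a, b, c, d) = ((((¬a ∧ b) ∧ ¬c) ∧ d) ∨ (((a ∧ ¬b) ∧ ¬c) ∧ ¬d)) ∨ (((a ∧ b) ∧ ¬c) ∧ ¬d)

The 1-rows are (0,1,0,1), (1,0,0,0), (1,1,0,0). Each contributes one minterm — ¬a·b·¬c·d; a·¬b·¬c·¬d; a·b·¬c·¬d — and their disjunction is a sum-of-products form of G.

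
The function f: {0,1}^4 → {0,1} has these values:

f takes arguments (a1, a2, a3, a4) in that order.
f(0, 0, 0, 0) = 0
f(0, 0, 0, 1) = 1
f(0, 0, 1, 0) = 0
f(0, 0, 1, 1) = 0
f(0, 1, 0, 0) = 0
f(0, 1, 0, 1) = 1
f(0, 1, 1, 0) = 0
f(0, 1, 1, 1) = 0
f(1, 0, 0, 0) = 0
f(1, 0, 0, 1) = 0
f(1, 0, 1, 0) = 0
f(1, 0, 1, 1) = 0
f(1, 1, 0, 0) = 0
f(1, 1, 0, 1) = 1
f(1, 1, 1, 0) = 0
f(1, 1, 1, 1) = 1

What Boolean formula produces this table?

f=1 on 4 inputs: (0,0,0,1), (0,1,0,1), (1,1,0,1), (1,1,1,1). Reading each as a conjunction of literals (¬a1·¬a2·¬a3·a4, ¬a1·a2·¬a3·a4, a1·a2·¬a3·a4, a1·a2·a3·a4) and taking the OR gives the canonical DNF.

f(a1, a2, a3, a4) = (((((a1' · a2') · a3') · a4) + (((a1' · a2) · a3') · a4)) + (((a1 · a2) · a3') · a4)) + (((a1 · a2) · a3) · a4)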